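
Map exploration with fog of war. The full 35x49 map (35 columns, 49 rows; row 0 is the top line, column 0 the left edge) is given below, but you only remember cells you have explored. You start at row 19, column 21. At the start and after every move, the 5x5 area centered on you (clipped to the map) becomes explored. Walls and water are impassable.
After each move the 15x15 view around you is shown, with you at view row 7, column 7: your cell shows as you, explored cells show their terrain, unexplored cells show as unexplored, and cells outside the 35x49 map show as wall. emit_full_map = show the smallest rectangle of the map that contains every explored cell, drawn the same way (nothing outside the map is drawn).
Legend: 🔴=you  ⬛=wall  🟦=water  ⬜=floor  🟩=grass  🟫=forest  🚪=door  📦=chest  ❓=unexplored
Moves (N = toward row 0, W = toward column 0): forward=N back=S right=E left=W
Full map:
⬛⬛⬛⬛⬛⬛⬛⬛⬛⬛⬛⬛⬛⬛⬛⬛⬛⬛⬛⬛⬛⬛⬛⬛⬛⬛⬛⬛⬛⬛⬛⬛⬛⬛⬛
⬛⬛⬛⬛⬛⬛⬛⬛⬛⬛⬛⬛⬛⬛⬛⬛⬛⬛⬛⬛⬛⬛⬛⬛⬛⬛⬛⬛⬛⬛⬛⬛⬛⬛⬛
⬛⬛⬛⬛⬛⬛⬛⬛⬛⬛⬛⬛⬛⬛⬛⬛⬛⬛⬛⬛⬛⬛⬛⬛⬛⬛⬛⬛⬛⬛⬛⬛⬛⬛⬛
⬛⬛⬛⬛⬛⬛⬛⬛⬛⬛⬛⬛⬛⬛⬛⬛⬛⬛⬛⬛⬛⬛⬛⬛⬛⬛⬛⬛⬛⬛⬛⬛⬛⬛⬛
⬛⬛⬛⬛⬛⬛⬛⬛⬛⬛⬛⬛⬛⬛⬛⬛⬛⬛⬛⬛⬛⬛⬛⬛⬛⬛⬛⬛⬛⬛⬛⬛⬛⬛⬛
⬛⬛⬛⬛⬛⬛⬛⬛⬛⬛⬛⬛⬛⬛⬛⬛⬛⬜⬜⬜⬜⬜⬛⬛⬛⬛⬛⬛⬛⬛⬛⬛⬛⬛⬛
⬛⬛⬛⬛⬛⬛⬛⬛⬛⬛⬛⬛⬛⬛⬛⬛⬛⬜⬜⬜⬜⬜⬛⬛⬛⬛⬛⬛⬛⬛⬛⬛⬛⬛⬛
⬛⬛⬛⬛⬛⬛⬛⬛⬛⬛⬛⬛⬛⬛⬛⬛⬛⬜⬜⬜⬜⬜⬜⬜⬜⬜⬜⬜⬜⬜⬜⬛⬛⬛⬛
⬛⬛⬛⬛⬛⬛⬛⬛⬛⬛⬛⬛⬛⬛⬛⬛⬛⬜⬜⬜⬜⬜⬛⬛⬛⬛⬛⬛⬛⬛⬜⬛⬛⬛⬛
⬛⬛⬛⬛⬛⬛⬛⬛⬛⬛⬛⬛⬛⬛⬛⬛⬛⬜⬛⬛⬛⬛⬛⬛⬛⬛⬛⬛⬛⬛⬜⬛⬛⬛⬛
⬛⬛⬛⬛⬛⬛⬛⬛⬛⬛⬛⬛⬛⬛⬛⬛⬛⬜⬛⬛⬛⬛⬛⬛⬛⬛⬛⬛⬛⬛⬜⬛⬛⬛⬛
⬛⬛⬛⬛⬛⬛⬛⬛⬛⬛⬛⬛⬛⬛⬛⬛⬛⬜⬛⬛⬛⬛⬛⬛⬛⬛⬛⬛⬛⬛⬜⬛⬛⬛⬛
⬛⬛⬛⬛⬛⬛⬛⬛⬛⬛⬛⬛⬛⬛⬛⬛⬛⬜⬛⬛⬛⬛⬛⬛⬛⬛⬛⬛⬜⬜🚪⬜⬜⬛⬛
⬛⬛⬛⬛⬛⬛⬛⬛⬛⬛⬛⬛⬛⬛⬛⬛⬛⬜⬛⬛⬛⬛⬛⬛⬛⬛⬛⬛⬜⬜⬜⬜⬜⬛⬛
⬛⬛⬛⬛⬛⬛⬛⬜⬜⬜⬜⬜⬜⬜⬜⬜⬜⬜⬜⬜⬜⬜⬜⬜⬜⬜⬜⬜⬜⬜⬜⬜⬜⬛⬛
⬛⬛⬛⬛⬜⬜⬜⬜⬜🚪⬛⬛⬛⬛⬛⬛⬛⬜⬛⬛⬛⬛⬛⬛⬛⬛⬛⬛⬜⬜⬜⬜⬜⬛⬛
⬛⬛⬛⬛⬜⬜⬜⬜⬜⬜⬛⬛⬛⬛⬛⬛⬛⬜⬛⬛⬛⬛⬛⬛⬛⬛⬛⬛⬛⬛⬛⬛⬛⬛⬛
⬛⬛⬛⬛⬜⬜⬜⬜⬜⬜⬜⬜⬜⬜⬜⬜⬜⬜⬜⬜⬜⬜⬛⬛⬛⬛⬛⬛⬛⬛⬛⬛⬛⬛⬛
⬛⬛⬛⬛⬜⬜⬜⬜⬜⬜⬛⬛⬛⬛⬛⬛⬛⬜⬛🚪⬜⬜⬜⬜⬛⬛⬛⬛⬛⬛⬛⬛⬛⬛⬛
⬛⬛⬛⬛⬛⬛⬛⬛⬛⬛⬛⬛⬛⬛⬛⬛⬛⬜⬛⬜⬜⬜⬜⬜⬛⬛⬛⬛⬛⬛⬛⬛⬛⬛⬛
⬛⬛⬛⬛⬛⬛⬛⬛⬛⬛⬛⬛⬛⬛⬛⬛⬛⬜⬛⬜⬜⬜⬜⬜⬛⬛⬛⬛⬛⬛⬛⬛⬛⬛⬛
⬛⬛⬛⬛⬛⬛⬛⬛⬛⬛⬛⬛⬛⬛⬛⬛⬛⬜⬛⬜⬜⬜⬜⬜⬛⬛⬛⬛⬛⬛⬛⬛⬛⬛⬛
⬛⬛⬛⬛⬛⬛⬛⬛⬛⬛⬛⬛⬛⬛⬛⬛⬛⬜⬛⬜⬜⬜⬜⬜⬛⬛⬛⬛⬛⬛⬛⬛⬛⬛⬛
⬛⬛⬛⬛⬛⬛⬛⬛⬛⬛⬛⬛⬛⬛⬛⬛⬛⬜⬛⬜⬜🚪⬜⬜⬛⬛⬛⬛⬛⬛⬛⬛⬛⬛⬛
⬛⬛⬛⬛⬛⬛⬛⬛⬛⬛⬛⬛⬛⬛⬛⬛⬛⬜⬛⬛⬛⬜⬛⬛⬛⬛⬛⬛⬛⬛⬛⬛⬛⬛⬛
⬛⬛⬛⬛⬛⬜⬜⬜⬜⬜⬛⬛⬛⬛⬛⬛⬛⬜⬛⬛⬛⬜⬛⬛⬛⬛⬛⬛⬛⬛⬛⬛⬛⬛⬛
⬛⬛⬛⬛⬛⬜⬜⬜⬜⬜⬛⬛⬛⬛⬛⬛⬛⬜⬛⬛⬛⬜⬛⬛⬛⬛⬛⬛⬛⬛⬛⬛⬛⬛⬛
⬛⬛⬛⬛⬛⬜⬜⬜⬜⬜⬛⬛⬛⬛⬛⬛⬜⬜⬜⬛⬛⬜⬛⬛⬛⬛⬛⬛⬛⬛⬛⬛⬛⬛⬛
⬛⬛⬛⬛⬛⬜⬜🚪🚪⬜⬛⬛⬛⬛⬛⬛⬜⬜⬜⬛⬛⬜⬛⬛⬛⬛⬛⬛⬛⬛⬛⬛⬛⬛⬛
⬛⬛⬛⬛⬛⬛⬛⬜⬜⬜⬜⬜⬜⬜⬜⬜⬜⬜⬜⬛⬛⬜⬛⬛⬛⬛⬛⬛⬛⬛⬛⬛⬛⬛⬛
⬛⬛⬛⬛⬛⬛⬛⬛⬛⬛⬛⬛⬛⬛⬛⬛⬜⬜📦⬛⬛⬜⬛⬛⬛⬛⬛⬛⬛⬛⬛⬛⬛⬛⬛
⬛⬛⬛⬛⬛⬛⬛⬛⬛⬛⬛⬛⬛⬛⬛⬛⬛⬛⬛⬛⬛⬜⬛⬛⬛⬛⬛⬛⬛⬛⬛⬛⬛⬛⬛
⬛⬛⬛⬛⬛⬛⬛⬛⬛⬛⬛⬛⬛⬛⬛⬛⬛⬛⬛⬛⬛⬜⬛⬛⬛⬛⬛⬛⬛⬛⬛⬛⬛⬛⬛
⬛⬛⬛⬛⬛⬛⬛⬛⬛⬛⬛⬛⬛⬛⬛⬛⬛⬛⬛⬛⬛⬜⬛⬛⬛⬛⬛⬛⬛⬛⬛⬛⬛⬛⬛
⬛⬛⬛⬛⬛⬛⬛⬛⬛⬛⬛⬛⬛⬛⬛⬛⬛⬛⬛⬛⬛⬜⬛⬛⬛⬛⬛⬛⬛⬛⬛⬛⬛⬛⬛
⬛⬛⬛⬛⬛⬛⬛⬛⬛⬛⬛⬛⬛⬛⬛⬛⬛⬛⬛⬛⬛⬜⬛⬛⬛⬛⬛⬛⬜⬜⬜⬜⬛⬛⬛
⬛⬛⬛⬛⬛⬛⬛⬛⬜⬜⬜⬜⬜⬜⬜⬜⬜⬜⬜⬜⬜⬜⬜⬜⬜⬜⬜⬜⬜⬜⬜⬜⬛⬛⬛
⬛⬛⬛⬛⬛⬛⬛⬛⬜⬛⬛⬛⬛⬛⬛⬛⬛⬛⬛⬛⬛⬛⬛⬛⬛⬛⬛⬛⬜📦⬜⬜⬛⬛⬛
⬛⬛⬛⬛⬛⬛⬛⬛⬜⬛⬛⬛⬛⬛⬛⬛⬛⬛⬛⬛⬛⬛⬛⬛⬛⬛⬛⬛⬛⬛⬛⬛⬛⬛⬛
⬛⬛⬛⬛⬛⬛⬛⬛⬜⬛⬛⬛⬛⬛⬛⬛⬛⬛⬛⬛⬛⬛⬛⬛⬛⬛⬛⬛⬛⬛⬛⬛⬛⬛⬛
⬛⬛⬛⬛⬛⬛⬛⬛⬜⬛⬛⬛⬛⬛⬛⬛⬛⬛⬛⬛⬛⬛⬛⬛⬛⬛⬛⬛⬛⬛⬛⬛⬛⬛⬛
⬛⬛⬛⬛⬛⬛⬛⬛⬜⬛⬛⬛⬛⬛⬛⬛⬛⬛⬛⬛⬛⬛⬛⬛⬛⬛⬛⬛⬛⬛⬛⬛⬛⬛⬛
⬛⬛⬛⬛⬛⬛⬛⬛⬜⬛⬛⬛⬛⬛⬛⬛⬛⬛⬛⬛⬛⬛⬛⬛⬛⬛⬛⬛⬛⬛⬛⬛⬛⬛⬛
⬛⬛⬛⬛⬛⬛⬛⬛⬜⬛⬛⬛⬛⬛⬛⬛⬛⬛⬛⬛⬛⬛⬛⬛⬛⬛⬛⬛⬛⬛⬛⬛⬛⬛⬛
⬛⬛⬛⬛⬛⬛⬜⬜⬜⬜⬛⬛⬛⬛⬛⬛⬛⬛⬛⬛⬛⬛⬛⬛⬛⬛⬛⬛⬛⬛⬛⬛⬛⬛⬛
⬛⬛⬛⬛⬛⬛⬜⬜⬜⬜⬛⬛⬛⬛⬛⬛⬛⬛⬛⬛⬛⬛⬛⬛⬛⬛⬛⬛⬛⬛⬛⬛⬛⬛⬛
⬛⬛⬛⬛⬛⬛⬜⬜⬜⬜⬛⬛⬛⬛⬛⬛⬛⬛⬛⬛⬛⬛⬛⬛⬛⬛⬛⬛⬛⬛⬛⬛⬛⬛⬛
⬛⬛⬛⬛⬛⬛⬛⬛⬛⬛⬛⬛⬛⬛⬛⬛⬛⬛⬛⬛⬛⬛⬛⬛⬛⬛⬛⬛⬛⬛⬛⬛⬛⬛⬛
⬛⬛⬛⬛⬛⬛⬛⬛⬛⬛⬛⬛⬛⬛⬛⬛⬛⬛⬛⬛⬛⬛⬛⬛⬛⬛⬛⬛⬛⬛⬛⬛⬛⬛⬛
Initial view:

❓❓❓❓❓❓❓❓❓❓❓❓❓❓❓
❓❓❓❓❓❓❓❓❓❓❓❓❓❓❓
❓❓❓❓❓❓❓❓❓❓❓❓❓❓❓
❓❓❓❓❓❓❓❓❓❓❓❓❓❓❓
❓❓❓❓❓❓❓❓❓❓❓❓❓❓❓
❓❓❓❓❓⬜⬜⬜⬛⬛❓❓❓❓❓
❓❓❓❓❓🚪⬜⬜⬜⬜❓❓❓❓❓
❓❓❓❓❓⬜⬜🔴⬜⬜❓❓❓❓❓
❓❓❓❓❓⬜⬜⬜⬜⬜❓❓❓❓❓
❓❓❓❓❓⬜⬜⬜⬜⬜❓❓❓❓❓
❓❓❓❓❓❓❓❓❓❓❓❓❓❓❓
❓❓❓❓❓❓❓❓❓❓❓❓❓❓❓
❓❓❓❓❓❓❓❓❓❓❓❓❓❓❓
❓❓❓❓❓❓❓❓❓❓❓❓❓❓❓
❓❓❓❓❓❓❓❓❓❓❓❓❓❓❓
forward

❓❓❓❓❓❓❓❓❓❓❓❓❓❓❓
❓❓❓❓❓❓❓❓❓❓❓❓❓❓❓
❓❓❓❓❓❓❓❓❓❓❓❓❓❓❓
❓❓❓❓❓❓❓❓❓❓❓❓❓❓❓
❓❓❓❓❓❓❓❓❓❓❓❓❓❓❓
❓❓❓❓❓⬛⬛⬛⬛⬛❓❓❓❓❓
❓❓❓❓❓⬜⬜⬜⬛⬛❓❓❓❓❓
❓❓❓❓❓🚪⬜🔴⬜⬜❓❓❓❓❓
❓❓❓❓❓⬜⬜⬜⬜⬜❓❓❓❓❓
❓❓❓❓❓⬜⬜⬜⬜⬜❓❓❓❓❓
❓❓❓❓❓⬜⬜⬜⬜⬜❓❓❓❓❓
❓❓❓❓❓❓❓❓❓❓❓❓❓❓❓
❓❓❓❓❓❓❓❓❓❓❓❓❓❓❓
❓❓❓❓❓❓❓❓❓❓❓❓❓❓❓
❓❓❓❓❓❓❓❓❓❓❓❓❓❓❓

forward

❓❓❓❓❓❓❓❓❓❓❓❓❓❓❓
❓❓❓❓❓❓❓❓❓❓❓❓❓❓❓
❓❓❓❓❓❓❓❓❓❓❓❓❓❓❓
❓❓❓❓❓❓❓❓❓❓❓❓❓❓❓
❓❓❓❓❓❓❓❓❓❓❓❓❓❓❓
❓❓❓❓❓⬛⬛⬛⬛⬛❓❓❓❓❓
❓❓❓❓❓⬛⬛⬛⬛⬛❓❓❓❓❓
❓❓❓❓❓⬜⬜🔴⬛⬛❓❓❓❓❓
❓❓❓❓❓🚪⬜⬜⬜⬜❓❓❓❓❓
❓❓❓❓❓⬜⬜⬜⬜⬜❓❓❓❓❓
❓❓❓❓❓⬜⬜⬜⬜⬜❓❓❓❓❓
❓❓❓❓❓⬜⬜⬜⬜⬜❓❓❓❓❓
❓❓❓❓❓❓❓❓❓❓❓❓❓❓❓
❓❓❓❓❓❓❓❓❓❓❓❓❓❓❓
❓❓❓❓❓❓❓❓❓❓❓❓❓❓❓

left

❓❓❓❓❓❓❓❓❓❓❓❓❓❓❓
❓❓❓❓❓❓❓❓❓❓❓❓❓❓❓
❓❓❓❓❓❓❓❓❓❓❓❓❓❓❓
❓❓❓❓❓❓❓❓❓❓❓❓❓❓❓
❓❓❓❓❓❓❓❓❓❓❓❓❓❓❓
❓❓❓❓❓⬛⬛⬛⬛⬛⬛❓❓❓❓
❓❓❓❓❓⬛⬛⬛⬛⬛⬛❓❓❓❓
❓❓❓❓❓⬜⬜🔴⬜⬛⬛❓❓❓❓
❓❓❓❓❓⬛🚪⬜⬜⬜⬜❓❓❓❓
❓❓❓❓❓⬛⬜⬜⬜⬜⬜❓❓❓❓
❓❓❓❓❓❓⬜⬜⬜⬜⬜❓❓❓❓
❓❓❓❓❓❓⬜⬜⬜⬜⬜❓❓❓❓
❓❓❓❓❓❓❓❓❓❓❓❓❓❓❓
❓❓❓❓❓❓❓❓❓❓❓❓❓❓❓
❓❓❓❓❓❓❓❓❓❓❓❓❓❓❓

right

❓❓❓❓❓❓❓❓❓❓❓❓❓❓❓
❓❓❓❓❓❓❓❓❓❓❓❓❓❓❓
❓❓❓❓❓❓❓❓❓❓❓❓❓❓❓
❓❓❓❓❓❓❓❓❓❓❓❓❓❓❓
❓❓❓❓❓❓❓❓❓❓❓❓❓❓❓
❓❓❓❓⬛⬛⬛⬛⬛⬛❓❓❓❓❓
❓❓❓❓⬛⬛⬛⬛⬛⬛❓❓❓❓❓
❓❓❓❓⬜⬜⬜🔴⬛⬛❓❓❓❓❓
❓❓❓❓⬛🚪⬜⬜⬜⬜❓❓❓❓❓
❓❓❓❓⬛⬜⬜⬜⬜⬜❓❓❓❓❓
❓❓❓❓❓⬜⬜⬜⬜⬜❓❓❓❓❓
❓❓❓❓❓⬜⬜⬜⬜⬜❓❓❓❓❓
❓❓❓❓❓❓❓❓❓❓❓❓❓❓❓
❓❓❓❓❓❓❓❓❓❓❓❓❓❓❓
❓❓❓❓❓❓❓❓❓❓❓❓❓❓❓

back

❓❓❓❓❓❓❓❓❓❓❓❓❓❓❓
❓❓❓❓❓❓❓❓❓❓❓❓❓❓❓
❓❓❓❓❓❓❓❓❓❓❓❓❓❓❓
❓❓❓❓❓❓❓❓❓❓❓❓❓❓❓
❓❓❓❓⬛⬛⬛⬛⬛⬛❓❓❓❓❓
❓❓❓❓⬛⬛⬛⬛⬛⬛❓❓❓❓❓
❓❓❓❓⬜⬜⬜⬜⬛⬛❓❓❓❓❓
❓❓❓❓⬛🚪⬜🔴⬜⬜❓❓❓❓❓
❓❓❓❓⬛⬜⬜⬜⬜⬜❓❓❓❓❓
❓❓❓❓❓⬜⬜⬜⬜⬜❓❓❓❓❓
❓❓❓❓❓⬜⬜⬜⬜⬜❓❓❓❓❓
❓❓❓❓❓❓❓❓❓❓❓❓❓❓❓
❓❓❓❓❓❓❓❓❓❓❓❓❓❓❓
❓❓❓❓❓❓❓❓❓❓❓❓❓❓❓
❓❓❓❓❓❓❓❓❓❓❓❓❓❓❓

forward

❓❓❓❓❓❓❓❓❓❓❓❓❓❓❓
❓❓❓❓❓❓❓❓❓❓❓❓❓❓❓
❓❓❓❓❓❓❓❓❓❓❓❓❓❓❓
❓❓❓❓❓❓❓❓❓❓❓❓❓❓❓
❓❓❓❓❓❓❓❓❓❓❓❓❓❓❓
❓❓❓❓⬛⬛⬛⬛⬛⬛❓❓❓❓❓
❓❓❓❓⬛⬛⬛⬛⬛⬛❓❓❓❓❓
❓❓❓❓⬜⬜⬜🔴⬛⬛❓❓❓❓❓
❓❓❓❓⬛🚪⬜⬜⬜⬜❓❓❓❓❓
❓❓❓❓⬛⬜⬜⬜⬜⬜❓❓❓❓❓
❓❓❓❓❓⬜⬜⬜⬜⬜❓❓❓❓❓
❓❓❓❓❓⬜⬜⬜⬜⬜❓❓❓❓❓
❓❓❓❓❓❓❓❓❓❓❓❓❓❓❓
❓❓❓❓❓❓❓❓❓❓❓❓❓❓❓
❓❓❓❓❓❓❓❓❓❓❓❓❓❓❓

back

❓❓❓❓❓❓❓❓❓❓❓❓❓❓❓
❓❓❓❓❓❓❓❓❓❓❓❓❓❓❓
❓❓❓❓❓❓❓❓❓❓❓❓❓❓❓
❓❓❓❓❓❓❓❓❓❓❓❓❓❓❓
❓❓❓❓⬛⬛⬛⬛⬛⬛❓❓❓❓❓
❓❓❓❓⬛⬛⬛⬛⬛⬛❓❓❓❓❓
❓❓❓❓⬜⬜⬜⬜⬛⬛❓❓❓❓❓
❓❓❓❓⬛🚪⬜🔴⬜⬜❓❓❓❓❓
❓❓❓❓⬛⬜⬜⬜⬜⬜❓❓❓❓❓
❓❓❓❓❓⬜⬜⬜⬜⬜❓❓❓❓❓
❓❓❓❓❓⬜⬜⬜⬜⬜❓❓❓❓❓
❓❓❓❓❓❓❓❓❓❓❓❓❓❓❓
❓❓❓❓❓❓❓❓❓❓❓❓❓❓❓
❓❓❓❓❓❓❓❓❓❓❓❓❓❓❓
❓❓❓❓❓❓❓❓❓❓❓❓❓❓❓

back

❓❓❓❓❓❓❓❓❓❓❓❓❓❓❓
❓❓❓❓❓❓❓❓❓❓❓❓❓❓❓
❓❓❓❓❓❓❓❓❓❓❓❓❓❓❓
❓❓❓❓⬛⬛⬛⬛⬛⬛❓❓❓❓❓
❓❓❓❓⬛⬛⬛⬛⬛⬛❓❓❓❓❓
❓❓❓❓⬜⬜⬜⬜⬛⬛❓❓❓❓❓
❓❓❓❓⬛🚪⬜⬜⬜⬜❓❓❓❓❓
❓❓❓❓⬛⬜⬜🔴⬜⬜❓❓❓❓❓
❓❓❓❓❓⬜⬜⬜⬜⬜❓❓❓❓❓
❓❓❓❓❓⬜⬜⬜⬜⬜❓❓❓❓❓
❓❓❓❓❓❓❓❓❓❓❓❓❓❓❓
❓❓❓❓❓❓❓❓❓❓❓❓❓❓❓
❓❓❓❓❓❓❓❓❓❓❓❓❓❓❓
❓❓❓❓❓❓❓❓❓❓❓❓❓❓❓
❓❓❓❓❓❓❓❓❓❓❓❓❓❓❓

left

❓❓❓❓❓❓❓❓❓❓❓❓❓❓❓
❓❓❓❓❓❓❓❓❓❓❓❓❓❓❓
❓❓❓❓❓❓❓❓❓❓❓❓❓❓❓
❓❓❓❓❓⬛⬛⬛⬛⬛⬛❓❓❓❓
❓❓❓❓❓⬛⬛⬛⬛⬛⬛❓❓❓❓
❓❓❓❓❓⬜⬜⬜⬜⬛⬛❓❓❓❓
❓❓❓❓❓⬛🚪⬜⬜⬜⬜❓❓❓❓
❓❓❓❓❓⬛⬜🔴⬜⬜⬜❓❓❓❓
❓❓❓❓❓⬛⬜⬜⬜⬜⬜❓❓❓❓
❓❓❓❓❓⬛⬜⬜⬜⬜⬜❓❓❓❓
❓❓❓❓❓❓❓❓❓❓❓❓❓❓❓
❓❓❓❓❓❓❓❓❓❓❓❓❓❓❓
❓❓❓❓❓❓❓❓❓❓❓❓❓❓❓
❓❓❓❓❓❓❓❓❓❓❓❓❓❓❓
❓❓❓❓❓❓❓❓❓❓❓❓❓❓❓

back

❓❓❓❓❓❓❓❓❓❓❓❓❓❓❓
❓❓❓❓❓❓❓❓❓❓❓❓❓❓❓
❓❓❓❓❓⬛⬛⬛⬛⬛⬛❓❓❓❓
❓❓❓❓❓⬛⬛⬛⬛⬛⬛❓❓❓❓
❓❓❓❓❓⬜⬜⬜⬜⬛⬛❓❓❓❓
❓❓❓❓❓⬛🚪⬜⬜⬜⬜❓❓❓❓
❓❓❓❓❓⬛⬜⬜⬜⬜⬜❓❓❓❓
❓❓❓❓❓⬛⬜🔴⬜⬜⬜❓❓❓❓
❓❓❓❓❓⬛⬜⬜⬜⬜⬜❓❓❓❓
❓❓❓❓❓⬛⬜⬜⬜⬜❓❓❓❓❓
❓❓❓❓❓❓❓❓❓❓❓❓❓❓❓
❓❓❓❓❓❓❓❓❓❓❓❓❓❓❓
❓❓❓❓❓❓❓❓❓❓❓❓❓❓❓
❓❓❓❓❓❓❓❓❓❓❓❓❓❓❓
❓❓❓❓❓❓❓❓❓❓❓❓❓❓❓

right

❓❓❓❓❓❓❓❓❓❓❓❓❓❓❓
❓❓❓❓❓❓❓❓❓❓❓❓❓❓❓
❓❓❓❓⬛⬛⬛⬛⬛⬛❓❓❓❓❓
❓❓❓❓⬛⬛⬛⬛⬛⬛❓❓❓❓❓
❓❓❓❓⬜⬜⬜⬜⬛⬛❓❓❓❓❓
❓❓❓❓⬛🚪⬜⬜⬜⬜❓❓❓❓❓
❓❓❓❓⬛⬜⬜⬜⬜⬜❓❓❓❓❓
❓❓❓❓⬛⬜⬜🔴⬜⬜❓❓❓❓❓
❓❓❓❓⬛⬜⬜⬜⬜⬜❓❓❓❓❓
❓❓❓❓⬛⬜⬜⬜⬜⬜❓❓❓❓❓
❓❓❓❓❓❓❓❓❓❓❓❓❓❓❓
❓❓❓❓❓❓❓❓❓❓❓❓❓❓❓
❓❓❓❓❓❓❓❓❓❓❓❓❓❓❓
❓❓❓❓❓❓❓❓❓❓❓❓❓❓❓
❓❓❓❓❓❓❓❓❓❓❓❓❓❓❓

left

❓❓❓❓❓❓❓❓❓❓❓❓❓❓❓
❓❓❓❓❓❓❓❓❓❓❓❓❓❓❓
❓❓❓❓❓⬛⬛⬛⬛⬛⬛❓❓❓❓
❓❓❓❓❓⬛⬛⬛⬛⬛⬛❓❓❓❓
❓❓❓❓❓⬜⬜⬜⬜⬛⬛❓❓❓❓
❓❓❓❓❓⬛🚪⬜⬜⬜⬜❓❓❓❓
❓❓❓❓❓⬛⬜⬜⬜⬜⬜❓❓❓❓
❓❓❓❓❓⬛⬜🔴⬜⬜⬜❓❓❓❓
❓❓❓❓❓⬛⬜⬜⬜⬜⬜❓❓❓❓
❓❓❓❓❓⬛⬜⬜⬜⬜⬜❓❓❓❓
❓❓❓❓❓❓❓❓❓❓❓❓❓❓❓
❓❓❓❓❓❓❓❓❓❓❓❓❓❓❓
❓❓❓❓❓❓❓❓❓❓❓❓❓❓❓
❓❓❓❓❓❓❓❓❓❓❓❓❓❓❓
❓❓❓❓❓❓❓❓❓❓❓❓❓❓❓

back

❓❓❓❓❓❓❓❓❓❓❓❓❓❓❓
❓❓❓❓❓⬛⬛⬛⬛⬛⬛❓❓❓❓
❓❓❓❓❓⬛⬛⬛⬛⬛⬛❓❓❓❓
❓❓❓❓❓⬜⬜⬜⬜⬛⬛❓❓❓❓
❓❓❓❓❓⬛🚪⬜⬜⬜⬜❓❓❓❓
❓❓❓❓❓⬛⬜⬜⬜⬜⬜❓❓❓❓
❓❓❓❓❓⬛⬜⬜⬜⬜⬜❓❓❓❓
❓❓❓❓❓⬛⬜🔴⬜⬜⬜❓❓❓❓
❓❓❓❓❓⬛⬜⬜⬜⬜⬜❓❓❓❓
❓❓❓❓❓⬛⬜⬜🚪⬜❓❓❓❓❓
❓❓❓❓❓❓❓❓❓❓❓❓❓❓❓
❓❓❓❓❓❓❓❓❓❓❓❓❓❓❓
❓❓❓❓❓❓❓❓❓❓❓❓❓❓❓
❓❓❓❓❓❓❓❓❓❓❓❓❓❓❓
❓❓❓❓❓❓❓❓❓❓❓❓❓❓❓

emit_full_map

⬛⬛⬛⬛⬛⬛
⬛⬛⬛⬛⬛⬛
⬜⬜⬜⬜⬛⬛
⬛🚪⬜⬜⬜⬜
⬛⬜⬜⬜⬜⬜
⬛⬜⬜⬜⬜⬜
⬛⬜🔴⬜⬜⬜
⬛⬜⬜⬜⬜⬜
⬛⬜⬜🚪⬜❓

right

❓❓❓❓❓❓❓❓❓❓❓❓❓❓❓
❓❓❓❓⬛⬛⬛⬛⬛⬛❓❓❓❓❓
❓❓❓❓⬛⬛⬛⬛⬛⬛❓❓❓❓❓
❓❓❓❓⬜⬜⬜⬜⬛⬛❓❓❓❓❓
❓❓❓❓⬛🚪⬜⬜⬜⬜❓❓❓❓❓
❓❓❓❓⬛⬜⬜⬜⬜⬜❓❓❓❓❓
❓❓❓❓⬛⬜⬜⬜⬜⬜❓❓❓❓❓
❓❓❓❓⬛⬜⬜🔴⬜⬜❓❓❓❓❓
❓❓❓❓⬛⬜⬜⬜⬜⬜❓❓❓❓❓
❓❓❓❓⬛⬜⬜🚪⬜⬜❓❓❓❓❓
❓❓❓❓❓❓❓❓❓❓❓❓❓❓❓
❓❓❓❓❓❓❓❓❓❓❓❓❓❓❓
❓❓❓❓❓❓❓❓❓❓❓❓❓❓❓
❓❓❓❓❓❓❓❓❓❓❓❓❓❓❓
❓❓❓❓❓❓❓❓❓❓❓❓❓❓❓

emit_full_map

⬛⬛⬛⬛⬛⬛
⬛⬛⬛⬛⬛⬛
⬜⬜⬜⬜⬛⬛
⬛🚪⬜⬜⬜⬜
⬛⬜⬜⬜⬜⬜
⬛⬜⬜⬜⬜⬜
⬛⬜⬜🔴⬜⬜
⬛⬜⬜⬜⬜⬜
⬛⬜⬜🚪⬜⬜


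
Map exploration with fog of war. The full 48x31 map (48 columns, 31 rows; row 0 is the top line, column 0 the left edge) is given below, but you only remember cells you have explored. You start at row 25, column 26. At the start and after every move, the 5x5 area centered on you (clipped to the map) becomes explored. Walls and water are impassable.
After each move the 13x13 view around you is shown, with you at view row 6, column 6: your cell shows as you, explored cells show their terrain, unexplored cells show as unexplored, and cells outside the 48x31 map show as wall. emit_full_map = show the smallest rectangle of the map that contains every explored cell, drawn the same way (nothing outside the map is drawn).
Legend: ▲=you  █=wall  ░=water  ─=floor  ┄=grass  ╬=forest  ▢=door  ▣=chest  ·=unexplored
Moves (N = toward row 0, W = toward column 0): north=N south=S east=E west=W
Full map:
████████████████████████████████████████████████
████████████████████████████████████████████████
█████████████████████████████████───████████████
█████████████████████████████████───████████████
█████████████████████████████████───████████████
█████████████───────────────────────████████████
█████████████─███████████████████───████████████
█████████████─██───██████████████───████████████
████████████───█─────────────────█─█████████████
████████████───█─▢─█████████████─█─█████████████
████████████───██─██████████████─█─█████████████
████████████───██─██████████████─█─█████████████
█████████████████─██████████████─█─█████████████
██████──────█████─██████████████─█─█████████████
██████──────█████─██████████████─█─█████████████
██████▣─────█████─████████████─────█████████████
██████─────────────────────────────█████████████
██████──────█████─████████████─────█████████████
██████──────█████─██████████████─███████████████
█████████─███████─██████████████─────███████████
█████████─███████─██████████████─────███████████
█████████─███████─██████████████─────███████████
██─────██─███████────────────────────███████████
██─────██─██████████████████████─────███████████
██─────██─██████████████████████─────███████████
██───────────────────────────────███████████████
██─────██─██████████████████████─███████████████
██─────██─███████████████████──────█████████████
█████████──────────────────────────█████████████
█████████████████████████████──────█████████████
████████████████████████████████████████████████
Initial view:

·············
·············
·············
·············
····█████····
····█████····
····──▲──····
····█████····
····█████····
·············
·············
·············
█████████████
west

·············
·············
·············
·············
····██████···
····██████···
····──▲───···
····██████···
····██████···
·············
·············
·············
█████████████

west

·············
·············
·············
·············
····███████··
····███████··
····──▲────··
····███████··
····███████··
·············
·············
·············
█████████████

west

·············
·············
·············
·············
····████████·
····████████·
····──▲─────·
····████████·
····████████·
·············
·············
·············
█████████████

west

·············
·············
·············
·············
····█████████
····█████████
····──▲──────
····█████████
····█████████
·············
·············
·············
█████████████

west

·············
·············
·············
·············
····█████████
····█████████
····──▲──────
····█████████
····█████████
·············
·············
·············
█████████████


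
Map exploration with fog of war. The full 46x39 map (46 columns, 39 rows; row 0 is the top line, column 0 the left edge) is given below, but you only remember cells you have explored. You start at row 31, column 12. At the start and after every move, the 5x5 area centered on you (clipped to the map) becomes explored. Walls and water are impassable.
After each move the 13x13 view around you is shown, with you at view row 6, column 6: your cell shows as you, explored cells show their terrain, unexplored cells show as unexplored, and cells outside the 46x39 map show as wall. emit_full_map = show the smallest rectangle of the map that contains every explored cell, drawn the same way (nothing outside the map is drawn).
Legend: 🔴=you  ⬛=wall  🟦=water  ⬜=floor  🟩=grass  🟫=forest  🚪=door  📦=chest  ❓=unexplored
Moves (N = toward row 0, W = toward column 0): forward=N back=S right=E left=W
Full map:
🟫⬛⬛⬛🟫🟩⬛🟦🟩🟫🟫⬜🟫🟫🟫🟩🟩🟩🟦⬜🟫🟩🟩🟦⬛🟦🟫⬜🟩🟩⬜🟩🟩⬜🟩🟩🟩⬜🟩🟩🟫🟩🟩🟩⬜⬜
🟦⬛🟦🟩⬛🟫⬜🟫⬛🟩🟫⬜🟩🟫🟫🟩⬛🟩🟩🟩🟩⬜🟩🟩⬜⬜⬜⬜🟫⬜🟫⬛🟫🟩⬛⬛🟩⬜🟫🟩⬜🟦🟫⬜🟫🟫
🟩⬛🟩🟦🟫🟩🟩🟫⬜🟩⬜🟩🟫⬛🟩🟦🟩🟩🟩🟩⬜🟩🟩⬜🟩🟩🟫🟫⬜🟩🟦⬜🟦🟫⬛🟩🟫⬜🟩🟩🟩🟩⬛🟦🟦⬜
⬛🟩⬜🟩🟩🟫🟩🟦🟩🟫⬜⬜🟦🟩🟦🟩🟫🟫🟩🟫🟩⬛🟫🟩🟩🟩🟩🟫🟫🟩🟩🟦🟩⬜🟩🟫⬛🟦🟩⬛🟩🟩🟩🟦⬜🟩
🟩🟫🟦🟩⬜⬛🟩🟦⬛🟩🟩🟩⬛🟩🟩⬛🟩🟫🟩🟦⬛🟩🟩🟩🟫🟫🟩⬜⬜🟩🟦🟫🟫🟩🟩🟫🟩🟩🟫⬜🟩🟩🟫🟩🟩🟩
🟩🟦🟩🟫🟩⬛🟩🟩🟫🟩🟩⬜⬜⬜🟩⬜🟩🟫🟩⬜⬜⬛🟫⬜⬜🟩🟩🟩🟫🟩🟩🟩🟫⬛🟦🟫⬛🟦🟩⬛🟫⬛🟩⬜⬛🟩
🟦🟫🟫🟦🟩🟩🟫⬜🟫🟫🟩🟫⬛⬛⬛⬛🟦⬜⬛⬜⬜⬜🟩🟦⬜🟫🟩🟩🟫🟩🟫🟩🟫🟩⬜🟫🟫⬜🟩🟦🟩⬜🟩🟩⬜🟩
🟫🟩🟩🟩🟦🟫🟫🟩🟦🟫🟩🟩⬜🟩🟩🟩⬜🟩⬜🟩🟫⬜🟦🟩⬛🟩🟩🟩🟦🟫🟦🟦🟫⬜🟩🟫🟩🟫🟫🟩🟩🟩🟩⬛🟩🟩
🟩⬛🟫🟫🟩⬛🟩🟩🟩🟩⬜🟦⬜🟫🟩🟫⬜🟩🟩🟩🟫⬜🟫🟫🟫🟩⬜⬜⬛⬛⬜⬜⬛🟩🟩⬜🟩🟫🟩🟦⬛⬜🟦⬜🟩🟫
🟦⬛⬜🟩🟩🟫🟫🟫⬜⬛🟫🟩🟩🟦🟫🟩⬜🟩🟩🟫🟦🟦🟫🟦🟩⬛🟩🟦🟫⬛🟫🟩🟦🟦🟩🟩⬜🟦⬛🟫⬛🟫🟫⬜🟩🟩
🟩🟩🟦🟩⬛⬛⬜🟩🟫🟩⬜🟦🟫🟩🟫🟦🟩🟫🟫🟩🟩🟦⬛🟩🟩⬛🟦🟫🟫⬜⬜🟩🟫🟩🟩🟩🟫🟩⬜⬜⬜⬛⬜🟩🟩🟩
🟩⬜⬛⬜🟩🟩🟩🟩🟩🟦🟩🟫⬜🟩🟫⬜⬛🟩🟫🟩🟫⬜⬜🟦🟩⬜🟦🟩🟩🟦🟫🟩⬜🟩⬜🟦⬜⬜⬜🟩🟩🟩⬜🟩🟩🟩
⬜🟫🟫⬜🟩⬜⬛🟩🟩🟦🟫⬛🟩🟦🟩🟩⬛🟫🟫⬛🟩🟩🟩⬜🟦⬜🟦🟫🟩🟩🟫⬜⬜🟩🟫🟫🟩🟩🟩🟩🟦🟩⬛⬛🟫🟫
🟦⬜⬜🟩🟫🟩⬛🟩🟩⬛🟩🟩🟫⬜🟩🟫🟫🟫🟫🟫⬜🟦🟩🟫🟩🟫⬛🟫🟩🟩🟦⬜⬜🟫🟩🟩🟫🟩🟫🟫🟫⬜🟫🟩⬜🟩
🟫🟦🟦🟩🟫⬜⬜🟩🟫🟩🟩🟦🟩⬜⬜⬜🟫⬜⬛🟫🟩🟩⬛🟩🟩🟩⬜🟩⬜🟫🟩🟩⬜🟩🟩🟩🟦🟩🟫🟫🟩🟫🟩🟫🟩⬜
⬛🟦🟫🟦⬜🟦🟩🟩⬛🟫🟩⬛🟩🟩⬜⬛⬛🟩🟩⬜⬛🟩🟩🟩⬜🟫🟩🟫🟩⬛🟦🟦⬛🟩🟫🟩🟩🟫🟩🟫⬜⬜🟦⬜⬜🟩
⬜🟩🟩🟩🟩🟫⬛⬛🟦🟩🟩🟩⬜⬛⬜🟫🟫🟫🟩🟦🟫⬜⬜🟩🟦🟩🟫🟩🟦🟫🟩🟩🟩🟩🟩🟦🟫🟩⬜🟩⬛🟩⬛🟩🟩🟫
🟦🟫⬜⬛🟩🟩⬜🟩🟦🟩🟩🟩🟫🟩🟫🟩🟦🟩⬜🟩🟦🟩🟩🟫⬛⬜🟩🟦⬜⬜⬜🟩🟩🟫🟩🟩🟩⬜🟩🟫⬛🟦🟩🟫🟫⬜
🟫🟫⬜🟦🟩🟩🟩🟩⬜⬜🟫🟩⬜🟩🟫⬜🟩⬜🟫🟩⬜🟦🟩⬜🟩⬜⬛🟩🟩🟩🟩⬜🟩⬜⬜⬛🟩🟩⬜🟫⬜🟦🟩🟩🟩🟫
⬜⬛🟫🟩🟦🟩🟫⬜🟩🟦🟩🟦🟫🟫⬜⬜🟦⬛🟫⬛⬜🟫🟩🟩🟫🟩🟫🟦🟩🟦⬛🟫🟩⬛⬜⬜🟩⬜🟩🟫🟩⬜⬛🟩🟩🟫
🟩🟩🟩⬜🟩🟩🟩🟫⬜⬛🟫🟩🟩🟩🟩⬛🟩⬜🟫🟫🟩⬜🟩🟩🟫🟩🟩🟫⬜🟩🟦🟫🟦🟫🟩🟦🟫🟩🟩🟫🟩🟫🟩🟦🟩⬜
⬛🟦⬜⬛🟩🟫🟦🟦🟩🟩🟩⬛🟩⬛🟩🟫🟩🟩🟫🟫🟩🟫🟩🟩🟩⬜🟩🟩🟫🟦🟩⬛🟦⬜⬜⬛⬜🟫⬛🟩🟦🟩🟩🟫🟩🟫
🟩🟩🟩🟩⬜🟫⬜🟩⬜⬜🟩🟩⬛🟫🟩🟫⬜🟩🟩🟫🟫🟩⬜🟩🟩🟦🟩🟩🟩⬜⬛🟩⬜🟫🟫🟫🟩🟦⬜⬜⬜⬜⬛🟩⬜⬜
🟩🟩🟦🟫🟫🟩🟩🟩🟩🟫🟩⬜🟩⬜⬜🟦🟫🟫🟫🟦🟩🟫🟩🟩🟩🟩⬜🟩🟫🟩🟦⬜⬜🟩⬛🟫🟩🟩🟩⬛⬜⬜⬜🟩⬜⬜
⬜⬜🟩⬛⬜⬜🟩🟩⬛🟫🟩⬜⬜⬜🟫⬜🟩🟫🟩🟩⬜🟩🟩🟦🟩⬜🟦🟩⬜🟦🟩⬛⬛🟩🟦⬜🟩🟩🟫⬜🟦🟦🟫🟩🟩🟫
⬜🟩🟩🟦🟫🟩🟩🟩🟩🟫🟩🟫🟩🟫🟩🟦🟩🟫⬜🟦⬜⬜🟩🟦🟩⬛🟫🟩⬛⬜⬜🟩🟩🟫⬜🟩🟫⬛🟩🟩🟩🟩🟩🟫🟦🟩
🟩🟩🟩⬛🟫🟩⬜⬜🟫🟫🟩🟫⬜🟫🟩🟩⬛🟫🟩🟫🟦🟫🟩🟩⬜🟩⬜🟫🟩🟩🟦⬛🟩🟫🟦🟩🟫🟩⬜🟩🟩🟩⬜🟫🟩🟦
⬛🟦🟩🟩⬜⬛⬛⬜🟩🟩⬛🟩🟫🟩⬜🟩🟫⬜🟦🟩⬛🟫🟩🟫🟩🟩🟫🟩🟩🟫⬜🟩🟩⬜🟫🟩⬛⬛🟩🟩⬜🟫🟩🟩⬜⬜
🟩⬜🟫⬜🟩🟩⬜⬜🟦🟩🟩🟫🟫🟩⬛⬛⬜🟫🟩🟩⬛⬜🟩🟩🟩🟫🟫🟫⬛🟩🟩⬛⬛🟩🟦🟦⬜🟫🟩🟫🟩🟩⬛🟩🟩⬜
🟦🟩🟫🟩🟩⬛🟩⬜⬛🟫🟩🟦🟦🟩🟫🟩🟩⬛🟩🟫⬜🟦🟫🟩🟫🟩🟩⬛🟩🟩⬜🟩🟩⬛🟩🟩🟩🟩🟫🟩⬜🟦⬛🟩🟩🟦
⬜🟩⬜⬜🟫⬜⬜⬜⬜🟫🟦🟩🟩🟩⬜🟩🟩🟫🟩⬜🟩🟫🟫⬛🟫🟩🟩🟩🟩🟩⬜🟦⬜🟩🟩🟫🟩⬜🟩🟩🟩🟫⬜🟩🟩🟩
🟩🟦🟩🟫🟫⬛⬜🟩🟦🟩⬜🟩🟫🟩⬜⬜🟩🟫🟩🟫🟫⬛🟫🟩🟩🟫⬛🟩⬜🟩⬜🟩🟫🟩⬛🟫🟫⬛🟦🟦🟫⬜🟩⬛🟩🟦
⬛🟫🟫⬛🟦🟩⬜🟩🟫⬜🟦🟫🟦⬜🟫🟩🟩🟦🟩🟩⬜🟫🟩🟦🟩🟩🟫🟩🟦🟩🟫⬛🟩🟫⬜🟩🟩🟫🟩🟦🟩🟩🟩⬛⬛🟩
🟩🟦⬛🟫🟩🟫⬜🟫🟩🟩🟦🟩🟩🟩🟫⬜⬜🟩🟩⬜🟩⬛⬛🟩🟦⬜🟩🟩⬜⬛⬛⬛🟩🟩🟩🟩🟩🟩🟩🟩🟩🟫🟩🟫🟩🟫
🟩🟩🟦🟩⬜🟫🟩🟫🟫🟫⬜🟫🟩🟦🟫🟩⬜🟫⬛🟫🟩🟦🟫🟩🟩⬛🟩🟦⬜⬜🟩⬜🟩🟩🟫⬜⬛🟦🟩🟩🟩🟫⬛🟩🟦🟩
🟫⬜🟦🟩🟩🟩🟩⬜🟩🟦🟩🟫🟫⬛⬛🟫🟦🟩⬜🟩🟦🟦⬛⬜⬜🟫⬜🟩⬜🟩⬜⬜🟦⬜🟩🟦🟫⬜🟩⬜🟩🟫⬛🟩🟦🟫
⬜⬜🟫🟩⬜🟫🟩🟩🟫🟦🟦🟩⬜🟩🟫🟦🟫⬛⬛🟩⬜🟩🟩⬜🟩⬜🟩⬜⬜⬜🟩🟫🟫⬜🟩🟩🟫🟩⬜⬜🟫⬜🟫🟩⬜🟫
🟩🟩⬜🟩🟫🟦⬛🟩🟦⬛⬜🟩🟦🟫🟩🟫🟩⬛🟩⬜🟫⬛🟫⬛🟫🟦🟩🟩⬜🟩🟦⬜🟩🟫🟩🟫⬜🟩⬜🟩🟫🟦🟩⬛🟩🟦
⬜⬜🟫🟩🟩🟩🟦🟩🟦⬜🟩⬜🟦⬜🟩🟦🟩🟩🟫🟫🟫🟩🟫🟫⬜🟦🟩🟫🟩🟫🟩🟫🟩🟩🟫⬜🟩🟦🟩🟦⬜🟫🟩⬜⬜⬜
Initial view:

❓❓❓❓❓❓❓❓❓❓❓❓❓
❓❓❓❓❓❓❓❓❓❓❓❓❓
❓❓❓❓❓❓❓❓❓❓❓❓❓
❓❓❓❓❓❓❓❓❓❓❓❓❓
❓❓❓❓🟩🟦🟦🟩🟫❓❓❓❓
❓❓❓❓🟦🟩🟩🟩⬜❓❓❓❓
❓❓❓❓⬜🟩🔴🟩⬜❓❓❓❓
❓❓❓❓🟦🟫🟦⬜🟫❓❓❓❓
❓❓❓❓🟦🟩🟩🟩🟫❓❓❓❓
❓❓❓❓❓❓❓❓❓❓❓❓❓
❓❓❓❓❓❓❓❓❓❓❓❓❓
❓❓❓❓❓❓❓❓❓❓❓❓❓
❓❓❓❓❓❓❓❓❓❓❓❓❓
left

❓❓❓❓❓❓❓❓❓❓❓❓❓
❓❓❓❓❓❓❓❓❓❓❓❓❓
❓❓❓❓❓❓❓❓❓❓❓❓❓
❓❓❓❓❓❓❓❓❓❓❓❓❓
❓❓❓❓🟫🟩🟦🟦🟩🟫❓❓❓
❓❓❓❓🟫🟦🟩🟩🟩⬜❓❓❓
❓❓❓❓🟩⬜🔴🟫🟩⬜❓❓❓
❓❓❓❓⬜🟦🟫🟦⬜🟫❓❓❓
❓❓❓❓🟩🟦🟩🟩🟩🟫❓❓❓
❓❓❓❓❓❓❓❓❓❓❓❓❓
❓❓❓❓❓❓❓❓❓❓❓❓❓
❓❓❓❓❓❓❓❓❓❓❓❓❓
❓❓❓❓❓❓❓❓❓❓❓❓❓

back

❓❓❓❓❓❓❓❓❓❓❓❓❓
❓❓❓❓❓❓❓❓❓❓❓❓❓
❓❓❓❓❓❓❓❓❓❓❓❓❓
❓❓❓❓🟫🟩🟦🟦🟩🟫❓❓❓
❓❓❓❓🟫🟦🟩🟩🟩⬜❓❓❓
❓❓❓❓🟩⬜🟩🟫🟩⬜❓❓❓
❓❓❓❓⬜🟦🔴🟦⬜🟫❓❓❓
❓❓❓❓🟩🟦🟩🟩🟩🟫❓❓❓
❓❓❓❓🟫⬜🟫🟩🟦❓❓❓❓
❓❓❓❓❓❓❓❓❓❓❓❓❓
❓❓❓❓❓❓❓❓❓❓❓❓❓
❓❓❓❓❓❓❓❓❓❓❓❓❓
❓❓❓❓❓❓❓❓❓❓❓❓❓

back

❓❓❓❓❓❓❓❓❓❓❓❓❓
❓❓❓❓❓❓❓❓❓❓❓❓❓
❓❓❓❓🟫🟩🟦🟦🟩🟫❓❓❓
❓❓❓❓🟫🟦🟩🟩🟩⬜❓❓❓
❓❓❓❓🟩⬜🟩🟫🟩⬜❓❓❓
❓❓❓❓⬜🟦🟫🟦⬜🟫❓❓❓
❓❓❓❓🟩🟦🔴🟩🟩🟫❓❓❓
❓❓❓❓🟫⬜🟫🟩🟦❓❓❓❓
❓❓❓❓🟦🟩🟫🟫⬛❓❓❓❓
❓❓❓❓❓❓❓❓❓❓❓❓❓
❓❓❓❓❓❓❓❓❓❓❓❓❓
❓❓❓❓❓❓❓❓❓❓❓❓❓
⬛⬛⬛⬛⬛⬛⬛⬛⬛⬛⬛⬛⬛

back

❓❓❓❓❓❓❓❓❓❓❓❓❓
❓❓❓❓🟫🟩🟦🟦🟩🟫❓❓❓
❓❓❓❓🟫🟦🟩🟩🟩⬜❓❓❓
❓❓❓❓🟩⬜🟩🟫🟩⬜❓❓❓
❓❓❓❓⬜🟦🟫🟦⬜🟫❓❓❓
❓❓❓❓🟩🟦🟩🟩🟩🟫❓❓❓
❓❓❓❓🟫⬜🔴🟩🟦❓❓❓❓
❓❓❓❓🟦🟩🟫🟫⬛❓❓❓❓
❓❓❓❓🟦🟦🟩⬜🟩❓❓❓❓
❓❓❓❓❓❓❓❓❓❓❓❓❓
❓❓❓❓❓❓❓❓❓❓❓❓❓
⬛⬛⬛⬛⬛⬛⬛⬛⬛⬛⬛⬛⬛
⬛⬛⬛⬛⬛⬛⬛⬛⬛⬛⬛⬛⬛

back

❓❓❓❓🟫🟩🟦🟦🟩🟫❓❓❓
❓❓❓❓🟫🟦🟩🟩🟩⬜❓❓❓
❓❓❓❓🟩⬜🟩🟫🟩⬜❓❓❓
❓❓❓❓⬜🟦🟫🟦⬜🟫❓❓❓
❓❓❓❓🟩🟦🟩🟩🟩🟫❓❓❓
❓❓❓❓🟫⬜🟫🟩🟦❓❓❓❓
❓❓❓❓🟦🟩🔴🟫⬛❓❓❓❓
❓❓❓❓🟦🟦🟩⬜🟩❓❓❓❓
❓❓❓❓⬛⬜🟩🟦🟫❓❓❓❓
❓❓❓❓❓❓❓❓❓❓❓❓❓
⬛⬛⬛⬛⬛⬛⬛⬛⬛⬛⬛⬛⬛
⬛⬛⬛⬛⬛⬛⬛⬛⬛⬛⬛⬛⬛
⬛⬛⬛⬛⬛⬛⬛⬛⬛⬛⬛⬛⬛

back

❓❓❓❓🟫🟦🟩🟩🟩⬜❓❓❓
❓❓❓❓🟩⬜🟩🟫🟩⬜❓❓❓
❓❓❓❓⬜🟦🟫🟦⬜🟫❓❓❓
❓❓❓❓🟩🟦🟩🟩🟩🟫❓❓❓
❓❓❓❓🟫⬜🟫🟩🟦❓❓❓❓
❓❓❓❓🟦🟩🟫🟫⬛❓❓❓❓
❓❓❓❓🟦🟦🔴⬜🟩❓❓❓❓
❓❓❓❓⬛⬜🟩🟦🟫❓❓❓❓
❓❓❓❓⬜🟩⬜🟦⬜❓❓❓❓
⬛⬛⬛⬛⬛⬛⬛⬛⬛⬛⬛⬛⬛
⬛⬛⬛⬛⬛⬛⬛⬛⬛⬛⬛⬛⬛
⬛⬛⬛⬛⬛⬛⬛⬛⬛⬛⬛⬛⬛
⬛⬛⬛⬛⬛⬛⬛⬛⬛⬛⬛⬛⬛

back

❓❓❓❓🟩⬜🟩🟫🟩⬜❓❓❓
❓❓❓❓⬜🟦🟫🟦⬜🟫❓❓❓
❓❓❓❓🟩🟦🟩🟩🟩🟫❓❓❓
❓❓❓❓🟫⬜🟫🟩🟦❓❓❓❓
❓❓❓❓🟦🟩🟫🟫⬛❓❓❓❓
❓❓❓❓🟦🟦🟩⬜🟩❓❓❓❓
❓❓❓❓⬛⬜🔴🟦🟫❓❓❓❓
❓❓❓❓⬜🟩⬜🟦⬜❓❓❓❓
⬛⬛⬛⬛⬛⬛⬛⬛⬛⬛⬛⬛⬛
⬛⬛⬛⬛⬛⬛⬛⬛⬛⬛⬛⬛⬛
⬛⬛⬛⬛⬛⬛⬛⬛⬛⬛⬛⬛⬛
⬛⬛⬛⬛⬛⬛⬛⬛⬛⬛⬛⬛⬛
⬛⬛⬛⬛⬛⬛⬛⬛⬛⬛⬛⬛⬛

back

❓❓❓❓⬜🟦🟫🟦⬜🟫❓❓❓
❓❓❓❓🟩🟦🟩🟩🟩🟫❓❓❓
❓❓❓❓🟫⬜🟫🟩🟦❓❓❓❓
❓❓❓❓🟦🟩🟫🟫⬛❓❓❓❓
❓❓❓❓🟦🟦🟩⬜🟩❓❓❓❓
❓❓❓❓⬛⬜🟩🟦🟫❓❓❓❓
❓❓❓❓⬜🟩🔴🟦⬜❓❓❓❓
⬛⬛⬛⬛⬛⬛⬛⬛⬛⬛⬛⬛⬛
⬛⬛⬛⬛⬛⬛⬛⬛⬛⬛⬛⬛⬛
⬛⬛⬛⬛⬛⬛⬛⬛⬛⬛⬛⬛⬛
⬛⬛⬛⬛⬛⬛⬛⬛⬛⬛⬛⬛⬛
⬛⬛⬛⬛⬛⬛⬛⬛⬛⬛⬛⬛⬛
⬛⬛⬛⬛⬛⬛⬛⬛⬛⬛⬛⬛⬛

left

❓❓❓❓❓⬜🟦🟫🟦⬜🟫❓❓
❓❓❓❓❓🟩🟦🟩🟩🟩🟫❓❓
❓❓❓❓❓🟫⬜🟫🟩🟦❓❓❓
❓❓❓❓❓🟦🟩🟫🟫⬛❓❓❓
❓❓❓❓🟫🟦🟦🟩⬜🟩❓❓❓
❓❓❓❓🟦⬛⬜🟩🟦🟫❓❓❓
❓❓❓❓🟦⬜🔴⬜🟦⬜❓❓❓
⬛⬛⬛⬛⬛⬛⬛⬛⬛⬛⬛⬛⬛
⬛⬛⬛⬛⬛⬛⬛⬛⬛⬛⬛⬛⬛
⬛⬛⬛⬛⬛⬛⬛⬛⬛⬛⬛⬛⬛
⬛⬛⬛⬛⬛⬛⬛⬛⬛⬛⬛⬛⬛
⬛⬛⬛⬛⬛⬛⬛⬛⬛⬛⬛⬛⬛
⬛⬛⬛⬛⬛⬛⬛⬛⬛⬛⬛⬛⬛

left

❓❓❓❓❓❓⬜🟦🟫🟦⬜🟫❓
❓❓❓❓❓❓🟩🟦🟩🟩🟩🟫❓
❓❓❓❓❓❓🟫⬜🟫🟩🟦❓❓
❓❓❓❓❓❓🟦🟩🟫🟫⬛❓❓
❓❓❓❓🟩🟫🟦🟦🟩⬜🟩❓❓
❓❓❓❓🟩🟦⬛⬜🟩🟦🟫❓❓
❓❓❓❓🟩🟦🔴🟩⬜🟦⬜❓❓
⬛⬛⬛⬛⬛⬛⬛⬛⬛⬛⬛⬛⬛
⬛⬛⬛⬛⬛⬛⬛⬛⬛⬛⬛⬛⬛
⬛⬛⬛⬛⬛⬛⬛⬛⬛⬛⬛⬛⬛
⬛⬛⬛⬛⬛⬛⬛⬛⬛⬛⬛⬛⬛
⬛⬛⬛⬛⬛⬛⬛⬛⬛⬛⬛⬛⬛
⬛⬛⬛⬛⬛⬛⬛⬛⬛⬛⬛⬛⬛

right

❓❓❓❓❓⬜🟦🟫🟦⬜🟫❓❓
❓❓❓❓❓🟩🟦🟩🟩🟩🟫❓❓
❓❓❓❓❓🟫⬜🟫🟩🟦❓❓❓
❓❓❓❓❓🟦🟩🟫🟫⬛❓❓❓
❓❓❓🟩🟫🟦🟦🟩⬜🟩❓❓❓
❓❓❓🟩🟦⬛⬜🟩🟦🟫❓❓❓
❓❓❓🟩🟦⬜🔴⬜🟦⬜❓❓❓
⬛⬛⬛⬛⬛⬛⬛⬛⬛⬛⬛⬛⬛
⬛⬛⬛⬛⬛⬛⬛⬛⬛⬛⬛⬛⬛
⬛⬛⬛⬛⬛⬛⬛⬛⬛⬛⬛⬛⬛
⬛⬛⬛⬛⬛⬛⬛⬛⬛⬛⬛⬛⬛
⬛⬛⬛⬛⬛⬛⬛⬛⬛⬛⬛⬛⬛
⬛⬛⬛⬛⬛⬛⬛⬛⬛⬛⬛⬛⬛

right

❓❓❓❓⬜🟦🟫🟦⬜🟫❓❓❓
❓❓❓❓🟩🟦🟩🟩🟩🟫❓❓❓
❓❓❓❓🟫⬜🟫🟩🟦❓❓❓❓
❓❓❓❓🟦🟩🟫🟫⬛❓❓❓❓
❓❓🟩🟫🟦🟦🟩⬜🟩❓❓❓❓
❓❓🟩🟦⬛⬜🟩🟦🟫❓❓❓❓
❓❓🟩🟦⬜🟩🔴🟦⬜❓❓❓❓
⬛⬛⬛⬛⬛⬛⬛⬛⬛⬛⬛⬛⬛
⬛⬛⬛⬛⬛⬛⬛⬛⬛⬛⬛⬛⬛
⬛⬛⬛⬛⬛⬛⬛⬛⬛⬛⬛⬛⬛
⬛⬛⬛⬛⬛⬛⬛⬛⬛⬛⬛⬛⬛
⬛⬛⬛⬛⬛⬛⬛⬛⬛⬛⬛⬛⬛
⬛⬛⬛⬛⬛⬛⬛⬛⬛⬛⬛⬛⬛

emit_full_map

❓❓🟫🟩🟦🟦🟩🟫
❓❓🟫🟦🟩🟩🟩⬜
❓❓🟩⬜🟩🟫🟩⬜
❓❓⬜🟦🟫🟦⬜🟫
❓❓🟩🟦🟩🟩🟩🟫
❓❓🟫⬜🟫🟩🟦❓
❓❓🟦🟩🟫🟫⬛❓
🟩🟫🟦🟦🟩⬜🟩❓
🟩🟦⬛⬜🟩🟦🟫❓
🟩🟦⬜🟩🔴🟦⬜❓

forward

❓❓❓❓🟩⬜🟩🟫🟩⬜❓❓❓
❓❓❓❓⬜🟦🟫🟦⬜🟫❓❓❓
❓❓❓❓🟩🟦🟩🟩🟩🟫❓❓❓
❓❓❓❓🟫⬜🟫🟩🟦❓❓❓❓
❓❓❓❓🟦🟩🟫🟫⬛❓❓❓❓
❓❓🟩🟫🟦🟦🟩⬜🟩❓❓❓❓
❓❓🟩🟦⬛⬜🔴🟦🟫❓❓❓❓
❓❓🟩🟦⬜🟩⬜🟦⬜❓❓❓❓
⬛⬛⬛⬛⬛⬛⬛⬛⬛⬛⬛⬛⬛
⬛⬛⬛⬛⬛⬛⬛⬛⬛⬛⬛⬛⬛
⬛⬛⬛⬛⬛⬛⬛⬛⬛⬛⬛⬛⬛
⬛⬛⬛⬛⬛⬛⬛⬛⬛⬛⬛⬛⬛
⬛⬛⬛⬛⬛⬛⬛⬛⬛⬛⬛⬛⬛

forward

❓❓❓❓🟫🟦🟩🟩🟩⬜❓❓❓
❓❓❓❓🟩⬜🟩🟫🟩⬜❓❓❓
❓❓❓❓⬜🟦🟫🟦⬜🟫❓❓❓
❓❓❓❓🟩🟦🟩🟩🟩🟫❓❓❓
❓❓❓❓🟫⬜🟫🟩🟦❓❓❓❓
❓❓❓❓🟦🟩🟫🟫⬛❓❓❓❓
❓❓🟩🟫🟦🟦🔴⬜🟩❓❓❓❓
❓❓🟩🟦⬛⬜🟩🟦🟫❓❓❓❓
❓❓🟩🟦⬜🟩⬜🟦⬜❓❓❓❓
⬛⬛⬛⬛⬛⬛⬛⬛⬛⬛⬛⬛⬛
⬛⬛⬛⬛⬛⬛⬛⬛⬛⬛⬛⬛⬛
⬛⬛⬛⬛⬛⬛⬛⬛⬛⬛⬛⬛⬛
⬛⬛⬛⬛⬛⬛⬛⬛⬛⬛⬛⬛⬛

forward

❓❓❓❓🟫🟩🟦🟦🟩🟫❓❓❓
❓❓❓❓🟫🟦🟩🟩🟩⬜❓❓❓
❓❓❓❓🟩⬜🟩🟫🟩⬜❓❓❓
❓❓❓❓⬜🟦🟫🟦⬜🟫❓❓❓
❓❓❓❓🟩🟦🟩🟩🟩🟫❓❓❓
❓❓❓❓🟫⬜🟫🟩🟦❓❓❓❓
❓❓❓❓🟦🟩🔴🟫⬛❓❓❓❓
❓❓🟩🟫🟦🟦🟩⬜🟩❓❓❓❓
❓❓🟩🟦⬛⬜🟩🟦🟫❓❓❓❓
❓❓🟩🟦⬜🟩⬜🟦⬜❓❓❓❓
⬛⬛⬛⬛⬛⬛⬛⬛⬛⬛⬛⬛⬛
⬛⬛⬛⬛⬛⬛⬛⬛⬛⬛⬛⬛⬛
⬛⬛⬛⬛⬛⬛⬛⬛⬛⬛⬛⬛⬛

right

❓❓❓🟫🟩🟦🟦🟩🟫❓❓❓❓
❓❓❓🟫🟦🟩🟩🟩⬜❓❓❓❓
❓❓❓🟩⬜🟩🟫🟩⬜❓❓❓❓
❓❓❓⬜🟦🟫🟦⬜🟫❓❓❓❓
❓❓❓🟩🟦🟩🟩🟩🟫❓❓❓❓
❓❓❓🟫⬜🟫🟩🟦🟫❓❓❓❓
❓❓❓🟦🟩🟫🔴⬛⬛❓❓❓❓
❓🟩🟫🟦🟦🟩⬜🟩🟫❓❓❓❓
❓🟩🟦⬛⬜🟩🟦🟫🟩❓❓❓❓
❓🟩🟦⬜🟩⬜🟦⬜❓❓❓❓❓
⬛⬛⬛⬛⬛⬛⬛⬛⬛⬛⬛⬛⬛
⬛⬛⬛⬛⬛⬛⬛⬛⬛⬛⬛⬛⬛
⬛⬛⬛⬛⬛⬛⬛⬛⬛⬛⬛⬛⬛

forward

❓❓❓❓❓❓❓❓❓❓❓❓❓
❓❓❓🟫🟩🟦🟦🟩🟫❓❓❓❓
❓❓❓🟫🟦🟩🟩🟩⬜❓❓❓❓
❓❓❓🟩⬜🟩🟫🟩⬜❓❓❓❓
❓❓❓⬜🟦🟫🟦⬜🟫❓❓❓❓
❓❓❓🟩🟦🟩🟩🟩🟫❓❓❓❓
❓❓❓🟫⬜🟫🔴🟦🟫❓❓❓❓
❓❓❓🟦🟩🟫🟫⬛⬛❓❓❓❓
❓🟩🟫🟦🟦🟩⬜🟩🟫❓❓❓❓
❓🟩🟦⬛⬜🟩🟦🟫🟩❓❓❓❓
❓🟩🟦⬜🟩⬜🟦⬜❓❓❓❓❓
⬛⬛⬛⬛⬛⬛⬛⬛⬛⬛⬛⬛⬛
⬛⬛⬛⬛⬛⬛⬛⬛⬛⬛⬛⬛⬛

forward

❓❓❓❓❓❓❓❓❓❓❓❓❓
❓❓❓❓❓❓❓❓❓❓❓❓❓
❓❓❓🟫🟩🟦🟦🟩🟫❓❓❓❓
❓❓❓🟫🟦🟩🟩🟩⬜❓❓❓❓
❓❓❓🟩⬜🟩🟫🟩⬜❓❓❓❓
❓❓❓⬜🟦🟫🟦⬜🟫❓❓❓❓
❓❓❓🟩🟦🟩🔴🟩🟫❓❓❓❓
❓❓❓🟫⬜🟫🟩🟦🟫❓❓❓❓
❓❓❓🟦🟩🟫🟫⬛⬛❓❓❓❓
❓🟩🟫🟦🟦🟩⬜🟩🟫❓❓❓❓
❓🟩🟦⬛⬜🟩🟦🟫🟩❓❓❓❓
❓🟩🟦⬜🟩⬜🟦⬜❓❓❓❓❓
⬛⬛⬛⬛⬛⬛⬛⬛⬛⬛⬛⬛⬛

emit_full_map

❓❓🟫🟩🟦🟦🟩🟫
❓❓🟫🟦🟩🟩🟩⬜
❓❓🟩⬜🟩🟫🟩⬜
❓❓⬜🟦🟫🟦⬜🟫
❓❓🟩🟦🟩🔴🟩🟫
❓❓🟫⬜🟫🟩🟦🟫
❓❓🟦🟩🟫🟫⬛⬛
🟩🟫🟦🟦🟩⬜🟩🟫
🟩🟦⬛⬜🟩🟦🟫🟩
🟩🟦⬜🟩⬜🟦⬜❓
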